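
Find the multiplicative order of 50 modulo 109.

108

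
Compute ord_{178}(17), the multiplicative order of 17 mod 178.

44

By Lagrange's theorem, ord_178(17) divides φ(178) = φ(2)·φ(89) = 1·88 = 88 = 2^3 · 11.
Divisors of 88: 1, 2, 4, 8, 11, 22, 44, 88.
Evaluate successive powers at the divisors of 88:
17^1 ≡ 17 (mod 178)
17^2 ≡ 111 (mod 178)
17^4 ≡ 39 (mod 178)
17^8 ≡ 97 (mod 178)
17^11 ≡ 55 (mod 178)
17^22 ≡ 177 (mod 178)
17^44 ≡ 1 (mod 178) ✓
Therefore the multiplicative order of 17 modulo 178 is 44.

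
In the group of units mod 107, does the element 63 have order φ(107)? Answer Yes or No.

Yes

φ(107) = 107 − 1 = 106 = 2 · 53.
An element g generates (Z/107Z)^× iff g^(106/q) ≢ 1 (mod 107) for each prime q ∈ {2, 53}.
63^53 ≡ 106 (mod 107)  [q = 2: ≢ 1 ✓]
63^2 ≡ 10 (mod 107)  [q = 53: ≢ 1 ✓]
None equal 1, so ord_107(63) = 106: 63 is a primitive root.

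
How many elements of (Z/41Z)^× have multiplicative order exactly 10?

φ(41) = 41 − 1 = 40 = 2^3 · 5.
(Z/41Z)^× is cyclic (|G| = 40); a cyclic group of order m has exactly φ(d) elements of each order d | m, and none otherwise.
10 = 2 · 5 divides 40, and φ(10) = 4.

4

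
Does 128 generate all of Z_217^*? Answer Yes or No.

No

217 = 7 · 31 is a product of two distinct odd primes, so (Z/217Z)^× ≅ (Z/7Z)^× × (Z/31Z)^× is not cyclic.
No primitive root modulo 217 exists; in particular 128 is not one.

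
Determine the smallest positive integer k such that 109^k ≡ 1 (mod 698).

174

By Lagrange's theorem, ord_698(109) divides φ(698) = φ(2)·φ(349) = 1·348 = 348 = 2^2 · 3 · 29.
Divisors of 348: 1, 2, 3, 4, 6, 12, 29, 58, 87, 116, 174, 348.
Compute 109^d (mod 698) for the divisors d until we hit 1:
109^1 ≡ 109 (mod 698)
109^2 ≡ 15 (mod 698)
109^3 ≡ 239 (mod 698)
109^4 ≡ 225 (mod 698)
109^6 ≡ 583 (mod 698)
109^12 ≡ 661 (mod 698)
109^29 ≡ 227 (mod 698)
109^58 ≡ 575 (mod 698)
109^87 ≡ 697 (mod 698)
109^116 ≡ 471 (mod 698)
109^174 ≡ 1 (mod 698) ✓
Therefore the multiplicative order of 109 modulo 698 is 174.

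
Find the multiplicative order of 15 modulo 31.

By Lagrange's theorem, ord_31(15) divides φ(31) = 31 − 1 = 30 = 2 · 3 · 5.
Divisors of 30: 1, 2, 3, 5, 6, 10, 15, 30.
Evaluate successive powers at the divisors of 30:
15^1 ≡ 15 (mod 31)
15^2 ≡ 8 (mod 31)
15^3 ≡ 27 (mod 31)
15^5 ≡ 30 (mod 31)
15^6 ≡ 16 (mod 31)
15^10 ≡ 1 (mod 31) ✓
The smallest such exponent is 10, so the order of 15 is 10.

10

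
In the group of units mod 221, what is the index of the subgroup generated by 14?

12

Since 14 ∈ (Z/221Z)^×, its order divides φ(221) = φ(13·17) = (13−1)·(17−1) = 12·16 = 192 = 2^6 · 3.
Divisors of 192: 1, 2, 3, 4, 6, 8, 12, 16, 24, 32, 48, 64, 96, 192.
Evaluate successive powers at the divisors of 192:
14^1 ≡ 14
14^2 ≡ 196
14^3 ≡ 92
14^4 ≡ 183
14^6 ≡ 66
14^8 ≡ 118
14^12 ≡ 157
14^16 ≡ 1
The order of 14 is 16, so the subgroup it generates has 16 elements.
Index = |(Z/221Z)^×| / |⟨14⟩| = 192 / 16 = 12.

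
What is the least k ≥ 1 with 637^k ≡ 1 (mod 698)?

116

ord(637) | φ(698) = φ(2)·φ(349) = 1·348 = 348 = 2^2 · 3 · 29.
Divisors of 348: 1, 2, 3, 4, 6, 12, 29, 58, 87, 116, 174, 348.
Compute 637^d (mod 698) for the divisors d until we hit 1:
637^1 ≡ 637 (mod 698)
637^2 ≡ 231 (mod 698)
637^3 ≡ 567 (mod 698)
637^4 ≡ 313 (mod 698)
637^6 ≡ 409 (mod 698)
637^12 ≡ 459 (mod 698)
637^29 ≡ 485 (mod 698)
637^58 ≡ 697 (mod 698)
637^87 ≡ 213 (mod 698)
637^116 ≡ 1 (mod 698) ✓
Hence ord(637) = 116.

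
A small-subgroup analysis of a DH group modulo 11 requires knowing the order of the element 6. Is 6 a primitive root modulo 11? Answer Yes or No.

φ(11) = 11 − 1 = 10 = 2 · 5.
It suffices to check that the order of 6 is not a proper divisor of 10: compute 6^(10/q) for q ∈ {2, 5}.
6^5 ≡ 10 (mod 11)  [q = 2: ≢ 1 ✓]
6^2 ≡ 3 (mod 11)  [q = 5: ≢ 1 ✓]
Every test exponent gives a nontrivial residue, hence 6 generates the full group.

Yes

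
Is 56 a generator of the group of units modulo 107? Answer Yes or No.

No

φ(107) = 107 − 1 = 106 = 2 · 53.
Test 56^(106/q) mod 107 for each prime factor q of 106:
56^53 ≡ 1 (mod 107)  [q = 2: ≡ 1 ✗]
56^2 ≡ 33 (mod 107)  [q = 53: ≢ 1 ✓]
The check at q = 2 fails, so 56 generates a proper subgroup.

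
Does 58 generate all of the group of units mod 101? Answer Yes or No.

No

φ(101) = 101 − 1 = 100 = 2^2 · 5^2.
It suffices to check that the order of 58 is not a proper divisor of 100: compute 58^(100/q) for q ∈ {2, 5}.
58^50 ≡ 1 (mod 101)  [q = 2: ≡ 1 ✗]
58^20 ≡ 36 (mod 101)  [q = 5: ≢ 1 ✓]
58^50 ≡ 1 shows ord(58) | 50, strictly less than φ(101); not a primitive root.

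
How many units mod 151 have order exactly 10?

φ(151) = 151 − 1 = 150 = 2 · 3 · 5^2.
(Z/151Z)^× is cyclic (|G| = 150); a cyclic group of order m has exactly φ(d) elements of each order d | m, and none otherwise.
10 = 2 · 5 divides 150, and φ(10) = 4.

4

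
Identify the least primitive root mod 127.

3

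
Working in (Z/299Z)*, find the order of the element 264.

66

Since 264 ∈ (Z/299Z)^×, its order divides φ(299) = φ(13·23) = (13−1)·(23−1) = 12·22 = 264 = 2^3 · 3 · 11.
Divisors of 264: 1, 2, 3, 4, 6, 8, 11, 12, 22, 24, 33, 44, 66, 88, 132, 264.
Compute 264^d (mod 299) for the divisors d until we hit 1:
264^1 ≡ 264
264^2 ≡ 29
264^3 ≡ 181
264^4 ≡ 243
264^6 ≡ 170
264^8 ≡ 146
264^11 ≡ 114
264^12 ≡ 196
264^22 ≡ 139
264^24 ≡ 144
264^33 ≡ 298
264^44 ≡ 185
264^66 ≡ 1
So ord_299(264) = 66.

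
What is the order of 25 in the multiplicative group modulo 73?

36

By Lagrange's theorem, ord_73(25) divides φ(73) = 73 − 1 = 72 = 2^3 · 3^2.
Divisors of 72: 1, 2, 3, 4, 6, 8, 9, 12, 18, 24, 36, 72.
Compute 25^d (mod 73) for the divisors d until we hit 1:
25^1 ≡ 25 (mod 73)
25^2 ≡ 41 (mod 73)
25^3 ≡ 3 (mod 73)
25^4 ≡ 2 (mod 73)
25^6 ≡ 9 (mod 73)
25^8 ≡ 4 (mod 73)
25^9 ≡ 27 (mod 73)
25^12 ≡ 8 (mod 73)
25^18 ≡ 72 (mod 73)
25^24 ≡ 64 (mod 73)
25^36 ≡ 1 (mod 73) ✓
Therefore the multiplicative order of 25 modulo 73 is 36.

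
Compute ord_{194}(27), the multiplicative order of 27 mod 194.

Since 27 ∈ (Z/194Z)^×, its order divides φ(194) = φ(2)·φ(97) = 1·96 = 96 = 2^5 · 3.
Divisors of 96: 1, 2, 3, 4, 6, 8, 12, 16, 24, 32, 48, 96.
Compute 27^d (mod 194) for the divisors d until we hit 1:
27^1 ≡ 27 (mod 194)
27^2 ≡ 147 (mod 194)
27^3 ≡ 89 (mod 194)
27^4 ≡ 75 (mod 194)
27^6 ≡ 161 (mod 194)
27^8 ≡ 193 (mod 194)
27^12 ≡ 119 (mod 194)
27^16 ≡ 1 (mod 194) ✓
Hence ord(27) = 16.

16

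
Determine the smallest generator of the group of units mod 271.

6

φ(271) = 271 − 1 = 270 = 2 · 3^3 · 5.
Test candidates g = 2, 3, … against the prime factors q ∈ {2, 3, 5} of φ(271): g is a generator iff g^(270/q) ≢ 1 for every such q.
g = 2: 2^135 ≡ 1 — hits 1, so not a primitive root.
g = 3: 3^135 ≡ 270; 3^90 ≡ 1 — hits 1, so not a primitive root.
g = 4: 4^135 ≡ 1 — hits 1, so not a primitive root.
g = 5: 5^135 ≡ 1 — hits 1, so not a primitive root.
g = 6: 6^135 ≡ 270; 6^90 ≡ 242; 6^54 ≡ 10 — none is 1, so 6 is a primitive root.
The smallest primitive root modulo 271 is 6.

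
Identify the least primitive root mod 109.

6

φ(109) = 109 − 1 = 108 = 2^2 · 3^3.
g is a primitive root iff g^(108/q) ≢ 1 (mod 109) for each prime q ∈ {2, 3}.
g = 2: 2^54 ≡ 108; 2^36 ≡ 1 — hits 1, so not a primitive root.
g = 3: 3^54 ≡ 1 — hits 1, so not a primitive root.
g = 4: 4^54 ≡ 1 — hits 1, so not a primitive root.
g = 5: 5^54 ≡ 1 — hits 1, so not a primitive root.
g = 6: 6^54 ≡ 108; 6^36 ≡ 63 — none is 1, so 6 is a primitive root.
The smallest primitive root modulo 109 is 6.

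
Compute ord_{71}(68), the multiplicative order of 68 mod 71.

70

ord(68) | φ(71) = 71 − 1 = 70 = 2 · 5 · 7.
Divisors of 70: 1, 2, 5, 7, 10, 14, 35, 70.
Evaluate successive powers at the divisors of 70:
68^1 ≡ 68 (mod 71)
68^2 ≡ 9 (mod 71)
68^5 ≡ 41 (mod 71)
68^7 ≡ 14 (mod 71)
68^10 ≡ 48 (mod 71)
68^14 ≡ 54 (mod 71)
68^35 ≡ 70 (mod 71)
68^70 ≡ 1 (mod 71) ✓
So ord_71(68) = 70.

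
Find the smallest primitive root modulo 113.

3

φ(113) = 113 − 1 = 112 = 2^4 · 7.
Test candidates g = 2, 3, … against the prime factors q ∈ {2, 7} of φ(113): g is a generator iff g^(112/q) ≢ 1 for every such q.
g = 2: 2^56 ≡ 1 — hits 1, so not a primitive root.
g = 3: 3^56 ≡ 112; 3^16 ≡ 49 — none is 1, so 3 is a primitive root.
The smallest primitive root modulo 113 is 3.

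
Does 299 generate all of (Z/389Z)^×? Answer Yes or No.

Yes

φ(389) = 389 − 1 = 388 = 2^2 · 97.
299 is a primitive root mod 389 iff 299^(φ(389)/q) ≢ 1 for every prime q | φ(389), i.e. q ∈ {2, 97}.
299^194 ≡ 388 (mod 389)  [q = 2: ≢ 1 ✓]
299^4 ≡ 93 (mod 389)  [q = 97: ≢ 1 ✓]
All checks pass, so 299 has order 388 and is a primitive root modulo 389.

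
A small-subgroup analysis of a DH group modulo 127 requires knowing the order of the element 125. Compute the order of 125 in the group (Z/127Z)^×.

Since 125 ∈ (Z/127Z)^×, its order divides φ(127) = 127 − 1 = 126 = 2 · 3^2 · 7.
Divisors of 126: 1, 2, 3, 6, 7, 9, 14, 18, 21, 42, 63, 126.
Compute 125^d (mod 127) for the divisors d until we hit 1:
125^1 ≡ 125 (mod 127)
125^2 ≡ 4 (mod 127)
125^3 ≡ 119 (mod 127)
125^6 ≡ 64 (mod 127)
125^7 ≡ 126 (mod 127)
125^9 ≡ 123 (mod 127)
125^14 ≡ 1 (mod 127) ✓
The smallest such exponent is 14, so the order of 125 is 14.

14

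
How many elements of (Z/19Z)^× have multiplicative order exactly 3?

φ(19) = 19 − 1 = 18 = 2 · 3^2.
In a cyclic group of order 18, there are φ(d) elements of order d for each divisor d of 18, and zero for non-divisors.
3 | 18, and φ(3) = 3 − 1 = 2.

2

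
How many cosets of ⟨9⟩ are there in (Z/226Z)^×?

2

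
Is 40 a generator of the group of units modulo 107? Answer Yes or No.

No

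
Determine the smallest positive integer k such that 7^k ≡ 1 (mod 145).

28

Since 7 ∈ (Z/145Z)^×, its order divides φ(145) = φ(5·29) = (5−1)·(29−1) = 4·28 = 112 = 2^4 · 7.
Divisors of 112: 1, 2, 4, 7, 8, 14, 16, 28, 56, 112.
Evaluate successive powers at the divisors of 112:
7^1 ≡ 7
7^2 ≡ 49
7^4 ≡ 81
7^7 ≡ 88
7^8 ≡ 36
7^14 ≡ 59
7^16 ≡ 136
7^28 ≡ 1
The smallest such exponent is 28, so the order of 7 is 28.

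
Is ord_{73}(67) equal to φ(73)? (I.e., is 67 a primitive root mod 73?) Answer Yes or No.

No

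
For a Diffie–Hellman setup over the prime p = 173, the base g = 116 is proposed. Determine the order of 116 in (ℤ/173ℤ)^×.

86

ord(116) | φ(173) = 173 − 1 = 172 = 2^2 · 43.
Divisors of 172: 1, 2, 4, 43, 86, 172.
Evaluate successive powers at the divisors of 172:
116^1 ≡ 116
116^2 ≡ 135
116^4 ≡ 60
116^43 ≡ 172
116^86 ≡ 1
The smallest such exponent is 86, so the order of 116 is 86.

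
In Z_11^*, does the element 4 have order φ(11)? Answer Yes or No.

No

φ(11) = 11 − 1 = 10 = 2 · 5.
An element g generates (Z/11Z)^× iff g^(10/q) ≢ 1 (mod 11) for each prime q ∈ {2, 5}.
4^5 ≡ 1 (mod 11)  [q = 2: ≡ 1 ✗]
4^2 ≡ 5 (mod 11)  [q = 5: ≢ 1 ✓]
4^5 ≡ 1 shows ord(4) | 5, strictly less than φ(11); not a primitive root.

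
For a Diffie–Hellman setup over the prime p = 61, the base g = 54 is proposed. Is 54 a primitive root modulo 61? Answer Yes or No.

Yes

φ(61) = 61 − 1 = 60 = 2^2 · 3 · 5.
It suffices to check that the order of 54 is not a proper divisor of 60: compute 54^(60/q) for q ∈ {2, 3, 5}.
54^30 ≡ 60 (mod 61)  [q = 2: ≢ 1 ✓]
54^20 ≡ 47 (mod 61)  [q = 3: ≢ 1 ✓]
54^12 ≡ 34 (mod 61)  [q = 5: ≢ 1 ✓]
None equal 1, so ord_61(54) = 60: 54 is a primitive root.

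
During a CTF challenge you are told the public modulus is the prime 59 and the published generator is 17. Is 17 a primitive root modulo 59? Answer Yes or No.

No

φ(59) = 59 − 1 = 58 = 2 · 29.
An element g generates (Z/59Z)^× iff g^(58/q) ≢ 1 (mod 59) for each prime q ∈ {2, 29}.
17^29 ≡ 1 (mod 59)  [q = 2: ≡ 1 ✗]
17^2 ≡ 53 (mod 59)  [q = 29: ≢ 1 ✓]
The check at q = 2 fails, so 17 generates a proper subgroup.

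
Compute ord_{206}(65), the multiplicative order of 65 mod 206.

102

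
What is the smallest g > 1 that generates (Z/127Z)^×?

3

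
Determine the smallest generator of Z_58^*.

φ(58) = φ(2)·φ(29) = 1·28 = 28 = 2^2 · 7.
Test candidates g = 2, 3, … against the prime factors q ∈ {2, 7} of φ(58): g is a generator iff g^(28/q) ≢ 1 for every such q.
g = 2: gcd(2, 58) = 2 > 1, not a unit — skip.
g = 3: 3^14 ≡ 57; 3^4 ≡ 23 — none is 1, so 3 is a primitive root.
The smallest primitive root modulo 58 is 3.

3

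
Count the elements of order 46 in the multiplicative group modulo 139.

22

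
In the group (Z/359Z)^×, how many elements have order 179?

φ(359) = 359 − 1 = 358 = 2 · 179.
(Z/359Z)^× is cyclic (|G| = 358); a cyclic group of order m has exactly φ(d) elements of each order d | m, and none otherwise.
179 | 358, and φ(179) = 179 − 1 = 178.

178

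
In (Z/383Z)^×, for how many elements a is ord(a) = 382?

190

φ(383) = 383 − 1 = 382 = 2 · 191.
In a cyclic group of order 382, there are φ(d) elements of order d for each divisor d of 382, and zero for non-divisors.
382 = 2 · 191 divides 382, and φ(382) = 190.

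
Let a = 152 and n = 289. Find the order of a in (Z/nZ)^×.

ord(152) | φ(289) = φ(17^2) = 17·(17−1) = 272 = 2^4 · 17.
Divisors of 272: 1, 2, 4, 8, 16, 17, 34, 68, 136, 272.
Evaluate successive powers at the divisors of 272:
152^1 ≡ 152 (mod 289)
152^2 ≡ 273 (mod 289)
152^4 ≡ 256 (mod 289)
152^8 ≡ 222 (mod 289)
152^16 ≡ 154 (mod 289)
152^17 ≡ 288 (mod 289)
152^34 ≡ 1 (mod 289) ✓
Hence ord(152) = 34.

34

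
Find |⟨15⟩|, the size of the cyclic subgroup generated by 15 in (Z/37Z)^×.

The order of 15 must divide φ(37) = 37 − 1 = 36 = 2^2 · 3^2.
Divisors of 36: 1, 2, 3, 4, 6, 9, 12, 18, 36.
Compute 15^d (mod 37) for the divisors d until we hit 1:
15^1 ≡ 15 (mod 37)
15^2 ≡ 3 (mod 37)
15^3 ≡ 8 (mod 37)
15^4 ≡ 9 (mod 37)
15^6 ≡ 27 (mod 37)
15^9 ≡ 31 (mod 37)
15^12 ≡ 26 (mod 37)
15^18 ≡ 36 (mod 37)
15^36 ≡ 1 (mod 37) ✓
Therefore the multiplicative order of 15 modulo 37 is 36.

36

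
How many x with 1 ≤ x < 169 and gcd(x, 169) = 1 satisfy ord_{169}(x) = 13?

φ(169) = φ(13^2) = 13·(13−1) = 156 = 2^2 · 3 · 13.
In a cyclic group of order 156, there are φ(d) elements of order d for each divisor d of 156, and zero for non-divisors.
13 | 156, and φ(13) = 13 − 1 = 12.

12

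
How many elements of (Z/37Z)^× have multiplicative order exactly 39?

φ(37) = 37 − 1 = 36 = 2^2 · 3^2.
In a cyclic group of order 36, there are φ(d) elements of order d for each divisor d of 36, and zero for non-divisors.
39 does not divide 36, so no element of (Z/37Z)^× has order 39.

0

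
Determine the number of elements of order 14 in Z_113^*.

6

φ(113) = 113 − 1 = 112 = 2^4 · 7.
Since (Z/113Z)^× is cyclic of order 112, the number of elements of order d is φ(d) when d | 112 and 0 otherwise.
14 = 2 · 7 divides 112, and φ(14) = 6.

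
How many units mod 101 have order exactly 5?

φ(101) = 101 − 1 = 100 = 2^2 · 5^2.
(Z/101Z)^× is cyclic (|G| = 100); a cyclic group of order m has exactly φ(d) elements of each order d | m, and none otherwise.
5 | 100, and φ(5) = 5 − 1 = 4.

4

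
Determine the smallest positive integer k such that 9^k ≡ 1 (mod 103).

17

The order of 9 must divide φ(103) = 103 − 1 = 102 = 2 · 3 · 17.
Divisors of 102: 1, 2, 3, 6, 17, 34, 51, 102.
Compute 9^d (mod 103) for the divisors d until we hit 1:
9^1 ≡ 9 (mod 103)
9^2 ≡ 81 (mod 103)
9^3 ≡ 8 (mod 103)
9^6 ≡ 64 (mod 103)
9^17 ≡ 1 (mod 103) ✓
Hence ord(9) = 17.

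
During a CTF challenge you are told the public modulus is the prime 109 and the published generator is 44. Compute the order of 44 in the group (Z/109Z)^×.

ord(44) | φ(109) = 109 − 1 = 108 = 2^2 · 3^3.
Divisors of 108: 1, 2, 3, 4, 6, 9, 12, 18, 27, 36, 54, 108.
Check 44^d mod 109 for each divisor in increasing order:
44^1 ≡ 44 (mod 109)
44^2 ≡ 83 (mod 109)
44^3 ≡ 55 (mod 109)
44^4 ≡ 22 (mod 109)
44^6 ≡ 82 (mod 109)
44^9 ≡ 41 (mod 109)
44^12 ≡ 75 (mod 109)
44^18 ≡ 46 (mod 109)
44^27 ≡ 33 (mod 109)
44^36 ≡ 45 (mod 109)
44^54 ≡ 108 (mod 109)
44^108 ≡ 1 (mod 109) ✓
Therefore the multiplicative order of 44 modulo 109 is 108.

108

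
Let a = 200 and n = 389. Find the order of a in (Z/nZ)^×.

388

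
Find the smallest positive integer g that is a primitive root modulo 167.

φ(167) = 167 − 1 = 166 = 2 · 83.
Test candidates g = 2, 3, … against the prime factors q ∈ {2, 83} of φ(167): g is a generator iff g^(166/q) ≢ 1 for every such q.
g = 2: 2^83 ≡ 1 — hits 1, so not a primitive root.
g = 3: 3^83 ≡ 1 — hits 1, so not a primitive root.
g = 4: 4^83 ≡ 1 — hits 1, so not a primitive root.
g = 5: 5^83 ≡ 166; 5^2 ≡ 25 — none is 1, so 5 is a primitive root.
Hence the least primitive root of 167 is 5.

5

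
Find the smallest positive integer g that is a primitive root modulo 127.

3

φ(127) = 127 − 1 = 126 = 2 · 3^2 · 7.
Test candidates g = 2, 3, … against the prime factors q ∈ {2, 3, 7} of φ(127): g is a generator iff g^(126/q) ≢ 1 for every such q.
g = 2: 2^63 ≡ 1 — hits 1, so not a primitive root.
g = 3: 3^63 ≡ 126; 3^42 ≡ 107; 3^18 ≡ 4 — none is 1, so 3 is a primitive root.
Hence the least primitive root of 127 is 3.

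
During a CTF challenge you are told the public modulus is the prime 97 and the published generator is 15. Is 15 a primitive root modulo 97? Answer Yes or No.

φ(97) = 97 − 1 = 96 = 2^5 · 3.
An element g generates (Z/97Z)^× iff g^(96/q) ≢ 1 (mod 97) for each prime q ∈ {2, 3}.
15^48 ≡ 96 (mod 97)  [q = 2: ≢ 1 ✓]
15^32 ≡ 61 (mod 97)  [q = 3: ≢ 1 ✓]
Every test exponent gives a nontrivial residue, hence 15 generates the full group.

Yes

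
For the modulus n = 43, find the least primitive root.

φ(43) = 43 − 1 = 42 = 2 · 3 · 7.
g is a primitive root iff g^(42/q) ≢ 1 (mod 43) for each prime q ∈ {2, 3, 7}.
g = 2: 2^21 ≡ 42; 2^14 ≡ 1 — hits 1, so not a primitive root.
g = 3: 3^21 ≡ 42; 3^14 ≡ 36; 3^6 ≡ 41 — none is 1, so 3 is a primitive root.
Hence the least primitive root of 43 is 3.

3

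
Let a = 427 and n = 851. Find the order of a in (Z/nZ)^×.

396

Since 427 ∈ (Z/851Z)^×, its order divides φ(851) = φ(23·37) = (23−1)·(37−1) = 22·36 = 792 = 2^3 · 3^2 · 11.
Divisors of 792: 1, 2, 3, 4, 6, 8, 9, 11, 12, 18, 22, 24, 33, 36, 44, 66, 72, 88, 99, 132, 198, 264, 396, 792.
Compute 427^d (mod 851) for the divisors d until we hit 1:
427^1 ≡ 427
427^2 ≡ 215
427^3 ≡ 748
427^4 ≡ 271
427^6 ≡ 397
427^8 ≡ 255
427^9 ≡ 808
427^11 ≡ 116
427^12 ≡ 174
427^18 ≡ 147
427^22 ≡ 691
427^24 ≡ 491
427^33 ≡ 162
427^36 ≡ 334
427^44 ≡ 70
427^66 ≡ 714
427^72 ≡ 75
427^88 ≡ 645
427^99 ≡ 783
427^132 ≡ 47
427^198 ≡ 369
427^264 ≡ 507
427^396 ≡ 1
So ord_851(427) = 396.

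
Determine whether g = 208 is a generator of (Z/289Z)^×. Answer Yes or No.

No

φ(289) = φ(17^2) = 17·(17−1) = 272 = 2^4 · 17.
An element g generates (Z/289Z)^× iff g^(272/q) ≢ 1 (mod 289) for each prime q ∈ {2, 17}.
208^136 ≡ 1 (mod 289)  [q = 2: ≡ 1 ✗]
208^16 ≡ 103 (mod 289)  [q = 17: ≢ 1 ✓]
Since 208^136 ≡ 1, the order of 208 divides 136 < 272, so 208 is not a primitive root.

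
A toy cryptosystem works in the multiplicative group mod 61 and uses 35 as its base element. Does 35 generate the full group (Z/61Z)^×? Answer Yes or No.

φ(61) = 61 − 1 = 60 = 2^2 · 3 · 5.
35 is a primitive root mod 61 iff 35^(φ(61)/q) ≢ 1 for every prime q | φ(61), i.e. q ∈ {2, 3, 5}.
35^30 ≡ 60 (mod 61)  [q = 2: ≢ 1 ✓]
35^20 ≡ 13 (mod 61)  [q = 3: ≢ 1 ✓]
35^12 ≡ 9 (mod 61)  [q = 5: ≢ 1 ✓]
None equal 1, so ord_61(35) = 60: 35 is a primitive root.

Yes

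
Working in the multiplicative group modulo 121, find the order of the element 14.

55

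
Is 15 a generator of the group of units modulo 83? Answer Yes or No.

Yes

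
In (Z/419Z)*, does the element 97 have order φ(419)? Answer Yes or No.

No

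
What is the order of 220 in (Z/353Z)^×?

352

Since 220 ∈ (Z/353Z)^×, its order divides φ(353) = 353 − 1 = 352 = 2^5 · 11.
Divisors of 352: 1, 2, 4, 8, 11, 16, 22, 32, 44, 88, 176, 352.
Check 220^d mod 353 for each divisor in increasing order:
220^1 ≡ 220 (mod 353)
220^2 ≡ 39 (mod 353)
220^4 ≡ 109 (mod 353)
220^8 ≡ 232 (mod 353)
220^11 ≡ 346 (mod 353)
220^16 ≡ 168 (mod 353)
220^22 ≡ 49 (mod 353)
220^32 ≡ 337 (mod 353)
220^44 ≡ 283 (mod 353)
220^88 ≡ 311 (mod 353)
220^176 ≡ 352 (mod 353)
220^352 ≡ 1 (mod 353) ✓
Therefore the multiplicative order of 220 modulo 353 is 352.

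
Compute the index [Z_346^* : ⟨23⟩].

ord(23) | φ(346) = φ(2)·φ(173) = 1·172 = 172 = 2^2 · 43.
Divisors of 172: 1, 2, 4, 43, 86, 172.
Compute 23^d (mod 346) for the divisors d until we hit 1:
23^1 ≡ 23 (mod 346)
23^2 ≡ 183 (mod 346)
23^4 ≡ 273 (mod 346)
23^43 ≡ 1 (mod 346) ✓
The order of 23 is 43, so the subgroup it generates has 43 elements.
[(Z/346Z)^× : ⟨23⟩] = 172/43 = 4.

4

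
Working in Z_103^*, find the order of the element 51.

By Lagrange's theorem, ord_103(51) divides φ(103) = 103 − 1 = 102 = 2 · 3 · 17.
Divisors of 102: 1, 2, 3, 6, 17, 34, 51, 102.
Compute 51^d (mod 103) for the divisors d until we hit 1:
51^1 ≡ 51
51^2 ≡ 26
51^3 ≡ 90
51^6 ≡ 66
51^17 ≡ 57
51^34 ≡ 56
51^51 ≡ 102
51^102 ≡ 1
The smallest such exponent is 102, so the order of 51 is 102.

102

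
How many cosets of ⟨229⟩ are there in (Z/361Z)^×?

18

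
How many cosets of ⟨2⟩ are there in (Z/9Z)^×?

1

ord(2) | φ(9) = φ(3^2) = 3·(3−1) = 6 = 2 · 3.
Divisors of 6: 1, 2, 3, 6.
Test each divisor d:
2^1 ≡ 2 (mod 9)
2^2 ≡ 4 (mod 9)
2^3 ≡ 8 (mod 9)
2^6 ≡ 1 (mod 9) ✓
The order of 2 is 6, so the subgroup it generates has 6 elements.
The index is φ(9) / ord(2) = 6 / 6 = 1.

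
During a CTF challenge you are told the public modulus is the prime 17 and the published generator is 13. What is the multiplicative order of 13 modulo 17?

By Lagrange's theorem, ord_17(13) divides φ(17) = 17 − 1 = 16 = 2^4.
Divisors of 16: 1, 2, 4, 8, 16.
Test each divisor d:
13^1 ≡ 13 (mod 17)
13^2 ≡ 16 (mod 17)
13^4 ≡ 1 (mod 17) ✓
Therefore the multiplicative order of 13 modulo 17 is 4.

4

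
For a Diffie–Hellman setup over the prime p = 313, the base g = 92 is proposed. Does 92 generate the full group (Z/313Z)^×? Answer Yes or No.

Yes

φ(313) = 313 − 1 = 312 = 2^3 · 3 · 13.
92 is a primitive root mod 313 iff 92^(φ(313)/q) ≢ 1 for every prime q | φ(313), i.e. q ∈ {2, 3, 13}.
92^156 ≡ 312 (mod 313)  [q = 2: ≢ 1 ✓]
92^104 ≡ 98 (mod 313)  [q = 3: ≢ 1 ✓]
92^24 ≡ 44 (mod 313)  [q = 13: ≢ 1 ✓]
All checks pass, so 92 has order 312 and is a primitive root modulo 313.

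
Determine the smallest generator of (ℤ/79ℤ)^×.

3

φ(79) = 79 − 1 = 78 = 2 · 3 · 13.
Test candidates g = 2, 3, … against the prime factors q ∈ {2, 3, 13} of φ(79): g is a generator iff g^(78/q) ≢ 1 for every such q.
g = 2: 2^39 ≡ 1 — hits 1, so not a primitive root.
g = 3: 3^39 ≡ 78; 3^26 ≡ 23; 3^6 ≡ 18 — none is 1, so 3 is a primitive root.
Hence the least primitive root of 79 is 3.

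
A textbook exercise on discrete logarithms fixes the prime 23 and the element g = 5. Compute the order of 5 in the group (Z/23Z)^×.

22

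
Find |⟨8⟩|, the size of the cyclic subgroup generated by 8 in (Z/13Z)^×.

4

Since 8 ∈ (Z/13Z)^×, its order divides φ(13) = 13 − 1 = 12 = 2^2 · 3.
Divisors of 12: 1, 2, 3, 4, 6, 12.
Test each divisor d:
8^1 ≡ 8 (mod 13)
8^2 ≡ 12 (mod 13)
8^3 ≡ 5 (mod 13)
8^4 ≡ 1 (mod 13) ✓
The smallest such exponent is 4, so the order of 8 is 4.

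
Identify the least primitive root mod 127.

3

φ(127) = 127 − 1 = 126 = 2 · 3^2 · 7.
Test candidates g = 2, 3, … against the prime factors q ∈ {2, 3, 7} of φ(127): g is a generator iff g^(126/q) ≢ 1 for every such q.
g = 2: 2^63 ≡ 1 — hits 1, so not a primitive root.
g = 3: 3^63 ≡ 126; 3^42 ≡ 107; 3^18 ≡ 4 — none is 1, so 3 is a primitive root.
The smallest primitive root modulo 127 is 3.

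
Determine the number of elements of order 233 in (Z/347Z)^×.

φ(347) = 347 − 1 = 346 = 2 · 173.
Since (Z/347Z)^× is cyclic of order 346, the number of elements of order d is φ(d) when d | 346 and 0 otherwise.
Here 346 is not a multiple of 233, so there are no elements of order 233.

0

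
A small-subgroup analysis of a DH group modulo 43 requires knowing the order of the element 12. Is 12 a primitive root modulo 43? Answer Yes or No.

φ(43) = 43 − 1 = 42 = 2 · 3 · 7.
Test 12^(42/q) mod 43 for each prime factor q of 42:
12^21 ≡ 42 (mod 43)  [q = 2: ≢ 1 ✓]
12^14 ≡ 36 (mod 43)  [q = 3: ≢ 1 ✓]
12^6 ≡ 21 (mod 43)  [q = 7: ≢ 1 ✓]
None equal 1, so ord_43(12) = 42: 12 is a primitive root.

Yes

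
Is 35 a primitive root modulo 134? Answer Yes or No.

No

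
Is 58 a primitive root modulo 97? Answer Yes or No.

Yes

φ(97) = 97 − 1 = 96 = 2^5 · 3.
58 is a primitive root mod 97 iff 58^(φ(97)/q) ≢ 1 for every prime q | φ(97), i.e. q ∈ {2, 3}.
58^48 ≡ 96 (mod 97)  [q = 2: ≢ 1 ✓]
58^32 ≡ 61 (mod 97)  [q = 3: ≢ 1 ✓]
All checks pass, so 58 has order 96 and is a primitive root modulo 97.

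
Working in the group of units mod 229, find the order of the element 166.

228

The order of 166 must divide φ(229) = 229 − 1 = 228 = 2^2 · 3 · 19.
Divisors of 228: 1, 2, 3, 4, 6, 12, 19, 38, 57, 76, 114, 228.
Compute 166^d (mod 229) for the divisors d until we hit 1:
166^1 ≡ 166 (mod 229)
166^2 ≡ 76 (mod 229)
166^3 ≡ 21 (mod 229)
166^4 ≡ 51 (mod 229)
166^6 ≡ 212 (mod 229)
166^12 ≡ 60 (mod 229)
166^19 ≡ 140 (mod 229)
166^38 ≡ 135 (mod 229)
166^57 ≡ 122 (mod 229)
166^76 ≡ 134 (mod 229)
166^114 ≡ 228 (mod 229)
166^228 ≡ 1 (mod 229) ✓
Hence ord(166) = 228.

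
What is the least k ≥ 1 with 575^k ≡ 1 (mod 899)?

By Lagrange's theorem, ord_899(575) divides φ(899) = φ(29·31) = (29−1)·(31−1) = 28·30 = 840 = 2^3 · 3 · 5 · 7.
Divisors of 840: 1, 2, 3, 4, 5, 6, 7, 8, 10, 12, 14, 15, 20, 21, 24, 28, 30, 35, 40, 42, 56, 60, 70, 84, 105, 120, 140, 168, 210, 280, 420, 840.
Evaluate successive powers at the divisors of 840:
575^1 ≡ 575 (mod 899)
575^2 ≡ 692 (mod 899)
575^3 ≡ 542 (mod 899)
575^4 ≡ 596 (mod 899)
575^5 ≡ 181 (mod 899)
575^6 ≡ 690 (mod 899)
575^7 ≡ 291 (mod 899)
575^8 ≡ 111 (mod 899)
575^10 ≡ 397 (mod 899)
575^12 ≡ 529 (mod 899)
575^14 ≡ 175 (mod 899)
575^15 ≡ 836 (mod 899)
575^20 ≡ 284 (mod 899)
575^21 ≡ 581 (mod 899)
575^24 ≡ 252 (mod 899)
575^28 ≡ 59 (mod 899)
575^30 ≡ 373 (mod 899)
575^35 ≡ 88 (mod 899)
575^40 ≡ 645 (mod 899)
575^42 ≡ 436 (mod 899)
575^56 ≡ 784 (mod 899)
575^60 ≡ 683 (mod 899)
575^70 ≡ 552 (mod 899)
575^84 ≡ 407 (mod 899)
575^105 ≡ 30 (mod 899)
575^120 ≡ 807 (mod 899)
575^140 ≡ 842 (mod 899)
575^168 ≡ 233 (mod 899)
575^210 ≡ 1 (mod 899) ✓
Therefore the multiplicative order of 575 modulo 899 is 210.

210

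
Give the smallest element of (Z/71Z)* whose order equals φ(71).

φ(71) = 71 − 1 = 70 = 2 · 5 · 7.
g is a primitive root iff g^(70/q) ≢ 1 (mod 71) for each prime q ∈ {2, 5, 7}.
g = 2: 2^35 ≡ 1 — hits 1, so not a primitive root.
g = 3: 3^35 ≡ 1 — hits 1, so not a primitive root.
g = 4: 4^35 ≡ 1 — hits 1, so not a primitive root.
g = 5: 5^35 ≡ 1 — hits 1, so not a primitive root.
g = 6: 6^35 ≡ 1 — hits 1, so not a primitive root.
g = 7: 7^35 ≡ 70; 7^14 ≡ 54; 7^10 ≡ 45 — none is 1, so 7 is a primitive root.
Hence the least primitive root of 71 is 7.

7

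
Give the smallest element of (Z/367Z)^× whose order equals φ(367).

φ(367) = 367 − 1 = 366 = 2 · 3 · 61.
g is a primitive root iff g^(366/q) ≢ 1 (mod 367) for each prime q ∈ {2, 3, 61}.
g = 2: 2^183 ≡ 1 — hits 1, so not a primitive root.
g = 3: 3^183 ≡ 366; 3^122 ≡ 1 — hits 1, so not a primitive root.
g = 4: 4^183 ≡ 1 — hits 1, so not a primitive root.
g = 5: 5^183 ≡ 366; 5^122 ≡ 1 — hits 1, so not a primitive root.
g = 6: 6^183 ≡ 366; 6^122 ≡ 283; 6^6 ≡ 47 — none is 1, so 6 is a primitive root.
Hence the least primitive root of 367 is 6.

6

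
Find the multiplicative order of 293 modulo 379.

14

ord(293) | φ(379) = 379 − 1 = 378 = 2 · 3^3 · 7.
Divisors of 378: 1, 2, 3, 6, 7, 9, 14, 18, 21, 27, 42, 54, 63, 126, 189, 378.
Evaluate successive powers at the divisors of 378:
293^1 ≡ 293
293^2 ≡ 195
293^3 ≡ 285
293^6 ≡ 119
293^7 ≡ 378
293^9 ≡ 184
293^14 ≡ 1
So ord_379(293) = 14.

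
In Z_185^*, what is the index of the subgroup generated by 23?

By Lagrange's theorem, ord_185(23) divides φ(185) = φ(5·37) = (5−1)·(37−1) = 4·36 = 144 = 2^4 · 3^2.
Divisors of 144: 1, 2, 3, 4, 6, 8, 9, 12, 16, 18, 24, 36, 48, 72, 144.
Check 23^d mod 185 for each divisor in increasing order:
23^1 ≡ 23
23^2 ≡ 159
23^3 ≡ 142
23^4 ≡ 121
23^6 ≡ 184
23^8 ≡ 26
23^9 ≡ 43
23^12 ≡ 1
So ord_185(23) = 12, hence |⟨23⟩| = 12.
The index is φ(185) / ord(23) = 144 / 12 = 12.

12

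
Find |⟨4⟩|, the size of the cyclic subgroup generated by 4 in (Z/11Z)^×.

Since 4 ∈ (Z/11Z)^×, its order divides φ(11) = 11 − 1 = 10 = 2 · 5.
Divisors of 10: 1, 2, 5, 10.
Test each divisor d:
4^1 ≡ 4
4^2 ≡ 5
4^5 ≡ 1
Therefore the multiplicative order of 4 modulo 11 is 5.

5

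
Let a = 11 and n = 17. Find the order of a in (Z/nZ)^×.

16

The order of 11 must divide φ(17) = 17 − 1 = 16 = 2^4.
Divisors of 16: 1, 2, 4, 8, 16.
Evaluate successive powers at the divisors of 16:
11^1 ≡ 11 (mod 17)
11^2 ≡ 2 (mod 17)
11^4 ≡ 4 (mod 17)
11^8 ≡ 16 (mod 17)
11^16 ≡ 1 (mod 17) ✓
Therefore the multiplicative order of 11 modulo 17 is 16.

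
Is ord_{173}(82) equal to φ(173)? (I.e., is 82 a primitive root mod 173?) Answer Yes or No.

Yes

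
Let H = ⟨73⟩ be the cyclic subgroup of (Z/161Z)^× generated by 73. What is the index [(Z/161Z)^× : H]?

2

Since 73 ∈ (Z/161Z)^×, its order divides φ(161) = φ(7·23) = (7−1)·(23−1) = 6·22 = 132 = 2^2 · 3 · 11.
Divisors of 132: 1, 2, 3, 4, 6, 11, 12, 22, 33, 44, 66, 132.
Test each divisor d:
73^1 ≡ 73 (mod 161)
73^2 ≡ 16 (mod 161)
73^3 ≡ 41 (mod 161)
73^4 ≡ 95 (mod 161)
73^6 ≡ 71 (mod 161)
73^11 ≡ 47 (mod 161)
73^12 ≡ 50 (mod 161)
73^22 ≡ 116 (mod 161)
73^33 ≡ 139 (mod 161)
73^44 ≡ 93 (mod 161)
73^66 ≡ 1 (mod 161) ✓
So ord_161(73) = 66, hence |⟨73⟩| = 66.
The index is φ(161) / ord(73) = 132 / 66 = 2.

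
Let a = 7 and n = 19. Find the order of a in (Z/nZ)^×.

3

The order of 7 must divide φ(19) = 19 − 1 = 18 = 2 · 3^2.
Divisors of 18: 1, 2, 3, 6, 9, 18.
Evaluate successive powers at the divisors of 18:
7^1 ≡ 7 (mod 19)
7^2 ≡ 11 (mod 19)
7^3 ≡ 1 (mod 19) ✓
So ord_19(7) = 3.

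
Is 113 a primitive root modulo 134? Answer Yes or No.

φ(134) = φ(2)·φ(67) = 1·66 = 66 = 2 · 3 · 11.
An element g generates (Z/134Z)^× iff g^(66/q) ≢ 1 (mod 134) for each prime q ∈ {2, 3, 11}.
113^33 ≡ 133 (mod 134)  [q = 2: ≢ 1 ✓]
113^22 ≡ 29 (mod 134)  [q = 3: ≢ 1 ✓]
113^6 ≡ 91 (mod 134)  [q = 11: ≢ 1 ✓]
None equal 1, so ord_134(113) = 66: 113 is a primitive root.

Yes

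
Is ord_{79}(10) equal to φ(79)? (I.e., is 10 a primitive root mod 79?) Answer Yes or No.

φ(79) = 79 − 1 = 78 = 2 · 3 · 13.
Test 10^(78/q) mod 79 for each prime factor q of 78:
10^39 ≡ 1 (mod 79)  [q = 2: ≡ 1 ✗]
10^26 ≡ 1 (mod 79)  [q = 3: ≡ 1 ✗]
10^6 ≡ 18 (mod 79)  [q = 13: ≢ 1 ✓]
10^39 ≡ 1 shows ord(10) | 39, strictly less than φ(79); not a primitive root.

No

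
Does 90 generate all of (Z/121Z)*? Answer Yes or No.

φ(121) = φ(11^2) = 11·(11−1) = 110 = 2 · 5 · 11.
It suffices to check that the order of 90 is not a proper divisor of 110: compute 90^(110/q) for q ∈ {2, 5, 11}.
90^55 ≡ 120 (mod 121)  [q = 2: ≢ 1 ✓]
90^22 ≡ 81 (mod 121)  [q = 5: ≢ 1 ✓]
90^10 ≡ 12 (mod 121)  [q = 11: ≢ 1 ✓]
Every test exponent gives a nontrivial residue, hence 90 generates the full group.

Yes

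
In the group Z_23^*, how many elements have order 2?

1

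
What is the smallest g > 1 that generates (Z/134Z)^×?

7

φ(134) = φ(2)·φ(67) = 1·66 = 66 = 2 · 3 · 11.
Test candidates g = 2, 3, … against the prime factors q ∈ {2, 3, 11} of φ(134): g is a generator iff g^(66/q) ≢ 1 for every such q.
g = 2: gcd(2, 134) = 2 > 1, not a unit — skip.
g = 3: 3^33 ≡ 133; 3^22 ≡ 1 — hits 1, so not a primitive root.
g = 4: gcd(4, 134) = 2 > 1, not a unit — skip.
g = 5: 5^33 ≡ 133; 5^22 ≡ 1 — hits 1, so not a primitive root.
g = 6: gcd(6, 134) = 2 > 1, not a unit — skip.
g = 7: 7^33 ≡ 133; 7^22 ≡ 29; 7^6 ≡ 131 — none is 1, so 7 is a primitive root.
So 7 is the smallest generator of (Z/134Z)^×.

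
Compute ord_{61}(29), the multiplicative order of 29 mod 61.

12

By Lagrange's theorem, ord_61(29) divides φ(61) = 61 − 1 = 60 = 2^2 · 3 · 5.
Divisors of 60: 1, 2, 3, 4, 5, 6, 10, 12, 15, 20, 30, 60.
Check 29^d mod 61 for each divisor in increasing order:
29^1 ≡ 29 (mod 61)
29^2 ≡ 48 (mod 61)
29^3 ≡ 50 (mod 61)
29^4 ≡ 47 (mod 61)
29^5 ≡ 21 (mod 61)
29^6 ≡ 60 (mod 61)
29^10 ≡ 14 (mod 61)
29^12 ≡ 1 (mod 61) ✓
Hence ord(29) = 12.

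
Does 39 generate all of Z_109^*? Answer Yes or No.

φ(109) = 109 − 1 = 108 = 2^2 · 3^3.
Test 39^(108/q) mod 109 for each prime factor q of 108:
39^54 ≡ 108 (mod 109)  [q = 2: ≢ 1 ✓]
39^36 ≡ 45 (mod 109)  [q = 3: ≢ 1 ✓]
All checks pass, so 39 has order 108 and is a primitive root modulo 109.

Yes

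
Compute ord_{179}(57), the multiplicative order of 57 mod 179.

The order of 57 must divide φ(179) = 179 − 1 = 178 = 2 · 89.
Divisors of 178: 1, 2, 89, 178.
Test each divisor d:
57^1 ≡ 57
57^2 ≡ 27
57^89 ≡ 1
The smallest such exponent is 89, so the order of 57 is 89.

89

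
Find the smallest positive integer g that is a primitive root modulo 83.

2

φ(83) = 83 − 1 = 82 = 2 · 41.
Test candidates g = 2, 3, … against the prime factors q ∈ {2, 41} of φ(83): g is a generator iff g^(82/q) ≢ 1 for every such q.
g = 2: 2^41 ≡ 82; 2^2 ≡ 4 — none is 1, so 2 is a primitive root.
The smallest primitive root modulo 83 is 2.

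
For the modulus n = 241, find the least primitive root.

7

φ(241) = 241 − 1 = 240 = 2^4 · 3 · 5.
Test candidates g = 2, 3, … against the prime factors q ∈ {2, 3, 5} of φ(241): g is a generator iff g^(240/q) ≢ 1 for every such q.
g = 2: 2^120 ≡ 1 — hits 1, so not a primitive root.
g = 3: 3^120 ≡ 1 — hits 1, so not a primitive root.
g = 4: 4^120 ≡ 1 — hits 1, so not a primitive root.
g = 5: 5^120 ≡ 1 — hits 1, so not a primitive root.
g = 6: 6^120 ≡ 1 — hits 1, so not a primitive root.
g = 7: 7^120 ≡ 240; 7^80 ≡ 15; 7^48 ≡ 91 — none is 1, so 7 is a primitive root.
Hence the least primitive root of 241 is 7.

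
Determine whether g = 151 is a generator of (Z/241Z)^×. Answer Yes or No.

No

φ(241) = 241 − 1 = 240 = 2^4 · 3 · 5.
An element g generates (Z/241Z)^× iff g^(240/q) ≢ 1 (mod 241) for each prime q ∈ {2, 3, 5}.
151^120 ≡ 1 (mod 241)  [q = 2: ≡ 1 ✗]
151^80 ≡ 225 (mod 241)  [q = 3: ≢ 1 ✓]
151^48 ≡ 87 (mod 241)  [q = 5: ≢ 1 ✓]
151^120 ≡ 1 shows ord(151) | 120, strictly less than φ(241); not a primitive root.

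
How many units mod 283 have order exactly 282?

92

φ(283) = 283 − 1 = 282 = 2 · 3 · 47.
In a cyclic group of order 282, there are φ(d) elements of order d for each divisor d of 282, and zero for non-divisors.
282 = 2 · 3 · 47 divides 282, and φ(282) = 92.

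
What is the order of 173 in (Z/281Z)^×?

280

By Lagrange's theorem, ord_281(173) divides φ(281) = 281 − 1 = 280 = 2^3 · 5 · 7.
Divisors of 280: 1, 2, 4, 5, 7, 8, 10, 14, 20, 28, 35, 40, 56, 70, 140, 280.
Evaluate successive powers at the divisors of 280:
173^1 ≡ 173 (mod 281)
173^2 ≡ 143 (mod 281)
173^4 ≡ 217 (mod 281)
173^5 ≡ 168 (mod 281)
173^7 ≡ 139 (mod 281)
173^8 ≡ 162 (mod 281)
173^10 ≡ 124 (mod 281)
173^14 ≡ 213 (mod 281)
173^20 ≡ 202 (mod 281)
173^28 ≡ 128 (mod 281)
173^35 ≡ 89 (mod 281)
173^40 ≡ 59 (mod 281)
173^56 ≡ 86 (mod 281)
173^70 ≡ 53 (mod 281)
173^140 ≡ 280 (mod 281)
173^280 ≡ 1 (mod 281) ✓
So ord_281(173) = 280.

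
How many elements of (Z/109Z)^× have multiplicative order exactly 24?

φ(109) = 109 − 1 = 108 = 2^2 · 3^3.
(Z/109Z)^× is cyclic (|G| = 108); a cyclic group of order m has exactly φ(d) elements of each order d | m, and none otherwise.
Here 108 is not a multiple of 24, so there are no elements of order 24.

0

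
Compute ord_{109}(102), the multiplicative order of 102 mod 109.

54

The order of 102 must divide φ(109) = 109 − 1 = 108 = 2^2 · 3^3.
Divisors of 108: 1, 2, 3, 4, 6, 9, 12, 18, 27, 36, 54, 108.
Compute 102^d (mod 109) for the divisors d until we hit 1:
102^1 ≡ 102 (mod 109)
102^2 ≡ 49 (mod 109)
102^3 ≡ 93 (mod 109)
102^4 ≡ 3 (mod 109)
102^6 ≡ 38 (mod 109)
102^9 ≡ 46 (mod 109)
102^12 ≡ 27 (mod 109)
102^18 ≡ 45 (mod 109)
102^27 ≡ 108 (mod 109)
102^36 ≡ 63 (mod 109)
102^54 ≡ 1 (mod 109) ✓
Therefore the multiplicative order of 102 modulo 109 is 54.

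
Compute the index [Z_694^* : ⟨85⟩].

2

Since 85 ∈ (Z/694Z)^×, its order divides φ(694) = φ(2)·φ(347) = 1·346 = 346 = 2 · 173.
Divisors of 346: 1, 2, 173, 346.
Check 85^d mod 694 for each divisor in increasing order:
85^1 ≡ 85 (mod 694)
85^2 ≡ 285 (mod 694)
85^173 ≡ 1 (mod 694) ✓
The order of 85 is 173, so the subgroup it generates has 173 elements.
[(Z/694Z)^× : ⟨85⟩] = 346/173 = 2.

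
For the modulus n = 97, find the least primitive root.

φ(97) = 97 − 1 = 96 = 2^5 · 3.
g is a primitive root iff g^(96/q) ≢ 1 (mod 97) for each prime q ∈ {2, 3}.
g = 2: 2^48 ≡ 1 — hits 1, so not a primitive root.
g = 3: 3^48 ≡ 1 — hits 1, so not a primitive root.
g = 4: 4^48 ≡ 1 — hits 1, so not a primitive root.
g = 5: 5^48 ≡ 96; 5^32 ≡ 35 — none is 1, so 5 is a primitive root.
So 5 is the smallest generator of (Z/97Z)^×.

5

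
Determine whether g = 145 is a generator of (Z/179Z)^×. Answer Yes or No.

No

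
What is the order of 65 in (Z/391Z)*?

The order of 65 must divide φ(391) = φ(17·23) = (17−1)·(23−1) = 16·22 = 352 = 2^5 · 11.
Divisors of 352: 1, 2, 4, 8, 11, 16, 22, 32, 44, 88, 176, 352.
Compute 65^d (mod 391) for the divisors d until we hit 1:
65^1 ≡ 65 (mod 391)
65^2 ≡ 315 (mod 391)
65^4 ≡ 302 (mod 391)
65^8 ≡ 101 (mod 391)
65^11 ≡ 367 (mod 391)
65^16 ≡ 35 (mod 391)
65^22 ≡ 185 (mod 391)
65^32 ≡ 52 (mod 391)
65^44 ≡ 208 (mod 391)
65^88 ≡ 254 (mod 391)
65^176 ≡ 1 (mod 391) ✓
Hence ord(65) = 176.

176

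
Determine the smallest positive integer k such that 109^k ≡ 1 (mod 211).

Since 109 ∈ (Z/211Z)^×, its order divides φ(211) = 211 − 1 = 210 = 2 · 3 · 5 · 7.
Divisors of 210: 1, 2, 3, 5, 6, 7, 10, 14, 15, 21, 30, 35, 42, 70, 105, 210.
Test each divisor d:
109^1 ≡ 109
109^2 ≡ 65
109^3 ≡ 122
109^5 ≡ 123
109^6 ≡ 114
109^7 ≡ 188
109^10 ≡ 148
109^14 ≡ 107
109^15 ≡ 58
109^21 ≡ 71
109^30 ≡ 199
109^35 ≡ 1
The smallest such exponent is 35, so the order of 109 is 35.

35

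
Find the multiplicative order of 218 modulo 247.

18

The order of 218 must divide φ(247) = φ(13·19) = (13−1)·(19−1) = 12·18 = 216 = 2^3 · 3^3.
Divisors of 216: 1, 2, 3, 4, 6, 8, 9, 12, 18, 24, 27, 36, 54, 72, 108, 216.
Compute 218^d (mod 247) for the divisors d until we hit 1:
218^1 ≡ 218 (mod 247)
218^2 ≡ 100 (mod 247)
218^3 ≡ 64 (mod 247)
218^4 ≡ 120 (mod 247)
218^6 ≡ 144 (mod 247)
218^8 ≡ 74 (mod 247)
218^9 ≡ 77 (mod 247)
218^12 ≡ 235 (mod 247)
218^18 ≡ 1 (mod 247) ✓
The smallest such exponent is 18, so the order of 218 is 18.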